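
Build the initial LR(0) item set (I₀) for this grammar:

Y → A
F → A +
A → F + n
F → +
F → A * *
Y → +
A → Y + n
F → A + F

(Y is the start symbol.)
{ [A → . F + n], [A → . Y + n], [F → . +], [F → . A * *], [F → . A + F], [F → . A +], [Y → . +], [Y → . A], [Y' → . Y] }

First, augment the grammar with Y' → Y
I₀ = CLOSURE({ [Y' → . Y] }):
  [Y' → . Y] has the dot before Y: add [Y → . A], [Y → . +]
  [Y → . A] has the dot before A: add [A → . F + n], [A → . Y + n]
  [A → . F + n] has the dot before F: add [F → . A +], [F → . +], [F → . A * *], [F → . A + F]
No further items can be added.

I₀ = { [A → . F + n], [A → . Y + n], [F → . +], [F → . A * *], [F → . A + F], [F → . A +], [Y → . +], [Y → . A], [Y' → . Y] }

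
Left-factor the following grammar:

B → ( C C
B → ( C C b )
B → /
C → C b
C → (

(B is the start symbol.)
B → ( C C B'
B' → ε
B' → b )
B → /
C → C b
C → (

Left-factoring transforms A → αβ₁ | αβ₂ into A → αA' and A' → β₁ | β₂
(α is the longest common prefix among the alternatives). Repeat until
no nonterminal has two alternatives with a common prefix.

Round 1: B has alternatives sharing prefix '( C C'. Introduce B': B → ( C C B'
  Add: B' → ε
  Add: B' → b )

No remaining common prefixes — done.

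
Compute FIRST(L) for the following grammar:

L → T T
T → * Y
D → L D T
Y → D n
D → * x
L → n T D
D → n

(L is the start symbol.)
To compute FIRST(L), examine every production with L on the left-hand side, reading each right-hand side left to right until a non-nullable symbol is reached.

FIRST sets of the other non-terminals involved (by the same procedure, iterated to a fixed point):
  FIRST(T) = { '*' }

From L → T T:
  - T is a non-terminal: add FIRST(T) \ {ε} = { '*' }
    T is not nullable, so stop
From L → n T D:
  - n is a terminal: add 'n' and stop

Collecting: FIRST(L) = { '*', 'n' }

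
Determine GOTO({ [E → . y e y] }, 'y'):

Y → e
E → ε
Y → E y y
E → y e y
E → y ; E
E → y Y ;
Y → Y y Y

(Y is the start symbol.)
GOTO(I, 'y') = CLOSURE({ [A → αX.β] : [A → α.Xβ] ∈ I, X = 'y' })

Items with dot before 'y', with the dot advanced:
  [E → . y e y] → [E → y . e y]
Closure adds nothing (no advanced item has the dot before a non-terminal).

GOTO = { [E → y . e y] }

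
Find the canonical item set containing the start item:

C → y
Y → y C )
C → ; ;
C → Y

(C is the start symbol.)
First, augment the grammar with C' → C
I₀ = CLOSURE({ [C' → . C] }):
  [C' → . C] has the dot before C: add [C → . y], [C → . ; ;], [C → . Y]
  [C → . Y] has the dot before Y: add [Y → . y C )]
No further items can be added.

I₀ = { [C → . ; ;], [C → . Y], [C → . y], [C' → . C], [Y → . y C )] }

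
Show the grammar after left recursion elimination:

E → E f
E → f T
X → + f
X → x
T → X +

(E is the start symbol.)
E → f T E'
E' → f E'
E' → ε
X → + f
X → x
T → X +

E is directly left-recursive. The standard transformation for
  A → A α₁ | ... | A α_m | β₁ | ... | β_n
is
  A  → β₁ A' | ... | β_n A'
  A' → α₁ A' | ... | α_m A' | ε

E → f T becomes E → f T E'
E → E f becomes E' → f E'
Add E' → ε

Productions for other non-terminals are unchanged:
  X → + f
  X → x
  T → X +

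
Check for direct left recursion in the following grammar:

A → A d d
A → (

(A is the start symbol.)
Yes, A is left-recursive

Direct left recursion occurs when N → N α for some non-terminal N (the right-hand side begins with the left-hand side itself).

A → A d d: LEFT RECURSIVE (starts with A)
A → (: starts with '('

The grammar has direct left recursion on: A.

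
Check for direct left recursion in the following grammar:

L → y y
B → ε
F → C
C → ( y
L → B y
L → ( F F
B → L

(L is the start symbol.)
Direct left recursion occurs when N → N α for some non-terminal N (the right-hand side begins with the left-hand side itself).

L → y y: starts with y
B → ε: starts with ε
F → C: starts with C
C → ( y: starts with '('
L → B y: starts with B
L → ( F F: starts with '('
B → L: starts with L

No direct left recursion found.

Answer: No direct left recursion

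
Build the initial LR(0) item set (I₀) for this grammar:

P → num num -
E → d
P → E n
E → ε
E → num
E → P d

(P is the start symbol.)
{ [E → . P d], [E → . d], [E → . num], [E → .], [P → . E n], [P → . num num -], [P' → . P] }

First, augment the grammar with P' → P
I₀ = CLOSURE({ [P' → . P] }):
  [P' → . P] has the dot before P: add [P → . num num -], [P → . E n]
  [P → . E n] has the dot before E: add [E → . d], [E → .], [E → . num], [E → . P d]
No further items can be added.

I₀ = { [E → . P d], [E → . d], [E → . num], [E → .], [P → . E n], [P → . num num -], [P' → . P] }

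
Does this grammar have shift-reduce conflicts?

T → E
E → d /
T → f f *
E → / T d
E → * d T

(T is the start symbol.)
A shift-reduce conflict occurs when an LR(0) state has both:
  - a complete (reduce) item [A → α .] (dot at the end), and
  - a shift item [B → β . c γ] (dot before a terminal).

Augment with T' → T and build the canonical LR(0) collection (I0 = CLOSURE({[T' → . T]}), then GOTO on every symbol after a dot until no new states appear). It has 14 states:
  I0: { [E → . * d T], [E → . / T d], [E → . d /], [T → . E], [T → . f f *], [T' → . T] }  — shift
  I1: { [E → * . d T] }  — shift
  I2: { [E → . * d T], [E → . / T d], [E → . d /], [E → / . T d], [T → . E], [T → . f f *] }  — shift
  I3: { [T → E .] }  — reduce
  I4: { [T' → T .] }  — accept
  I5: { [E → d . /] }  — shift
  I6: { [T → f . f *] }  — shift
  I7: { [T → f f . *] }  — shift
  I8: { [T → f f * .] }  — reduce
  I9: { [E → d / .] }  — reduce
  I10: { [E → / T . d] }  — shift
  I11: { [E → / T d .] }  — reduce
  I12: { [E → * d . T], [E → . * d T], [E → . / T d], [E → . d /], [T → . E], [T → . f f *] }  — shift
  I13: { [E → * d T .] }  — reduce

No state contains both a complete item and a shift item.

Answer: No shift-reduce conflicts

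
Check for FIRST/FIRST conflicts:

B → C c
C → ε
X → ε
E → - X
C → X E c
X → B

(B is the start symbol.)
No FIRST/FIRST conflicts.

FIRST sets of the non-terminals at (or reachable through a nullable prefix from) the front of some alternative:
  FIRST(X) = { '-', 'c', ε }
  FIRST(E) = { '-' }
  FIRST(B) = { '-', 'c' }

Productions for C:
  C → ε: FIRST = { ε }
  C → X E c: FIRST = { '-', 'c' }
Productions for X:
  X → ε: FIRST = { ε }
  X → B: FIRST = { '-', 'c' }
B, E have only one production, so no FIRST/FIRST conflict is possible there.

All alternatives of each non-terminal have pairwise disjoint FIRST sets.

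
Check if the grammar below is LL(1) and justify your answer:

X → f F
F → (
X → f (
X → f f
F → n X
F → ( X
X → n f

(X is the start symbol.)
A grammar is LL(1) if for each non-terminal N with multiple productions, the predict sets of those productions are pairwise disjoint, where PREDICT(N → α) = (FIRST(α) \ {ε}) ∪ (FOLLOW(N) if α ⇒* ε).

For X:
  PREDICT(X → f F) = { 'f' }
  PREDICT(X → f '(') = { 'f' }
  PREDICT(X → f f) = { 'f' }
  PREDICT(X → n f) = { 'n' }
For F:
  PREDICT(F → '(') = { '(' }
  PREDICT(F → n X) = { 'n' }
  PREDICT(F → '(' X) = { '(' }

Conflict found: Predict set conflict for X: { 'f' }
The grammar is NOT LL(1).

Answer: No. Predict set conflict for X: { 'f' }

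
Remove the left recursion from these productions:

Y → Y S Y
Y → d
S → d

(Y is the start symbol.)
Y → d Y'
Y' → S Y Y'
Y' → ε
S → d

Y is directly left-recursive. The standard transformation for
  A → A α₁ | ... | A α_m | β₁ | ... | β_n
is
  A  → β₁ A' | ... | β_n A'
  A' → α₁ A' | ... | α_m A' | ε

Y → d becomes Y → d Y'
Y → Y S Y becomes Y' → S Y Y'
Add Y' → ε

Productions for other non-terminals are unchanged:
  S → d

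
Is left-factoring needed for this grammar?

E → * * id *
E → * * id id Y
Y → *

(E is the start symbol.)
Left-factoring is needed when two productions for the same non-terminal
share a common prefix on the right-hand side.

Productions for E:
  E → * * id *
  E → * * id id Y

Found common prefix '* * id' in productions for E

Answer: Yes, E has productions with common prefix '* * id'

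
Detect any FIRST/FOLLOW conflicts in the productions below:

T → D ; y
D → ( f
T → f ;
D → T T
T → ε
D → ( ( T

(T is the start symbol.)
Yes. T → D ';' y with FOLLOW(T) on { '(', ';', 'f' }; T → f ';' with FOLLOW(T) on { 'f' }

A FIRST/FOLLOW conflict occurs when a non-terminal N has a nullable alternative N → β (β ⇒* ε) and another alternative N → α with FIRST(α) ∩ FOLLOW(N) ≠ ∅: on such a lookahead the parser cannot decide between expanding α and letting N vanish via β.

Nullable non-terminals: D, T.
FIRST sets used below: FIRST(T) = { '(', ';', 'f', ε }, FIRST(D) = { '(', ';', 'f', ε }

D: nullable alternative(s) D → T T; FOLLOW(D) = { ';' }
  D → ( f: FIRST \ {ε} = { '(' } — disjoint from FOLLOW(D)
  D → T T: FIRST \ {ε} = { '(', ';', 'f' } — this is the only nullable alternative, skip
  D → ( ( T: FIRST \ {ε} = { '(' } — disjoint from FOLLOW(D)

T: nullable alternative(s) T → ε; FOLLOW(T) = { $, '(', ';', 'f' }
  T → D ; y: FIRST \ {ε} = { '(', ';', 'f' } — overlaps FOLLOW(T) on { '(', ';', 'f' }: CONFLICT
  T → f ;: FIRST \ {ε} = { 'f' } — overlaps FOLLOW(T) on { 'f' }: CONFLICT
  T → ε: FIRST \ {ε} = { } — this is the only nullable alternative, skip

So the grammar has 2 FIRST/FOLLOW conflicts (marked CONFLICT above).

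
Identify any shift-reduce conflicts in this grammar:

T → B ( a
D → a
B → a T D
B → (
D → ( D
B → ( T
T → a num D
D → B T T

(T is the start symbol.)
A shift-reduce conflict occurs when an LR(0) state has both:
  - a complete (reduce) item [A → α .] (dot at the end), and
  - a shift item [B → β . c γ] (dot before a terminal).

Augment with T' → T and build the canonical LR(0) collection (I0 = CLOSURE({[T' → . T]}), then GOTO on every symbol after a dot until no new states appear). It has 22 states:
  I0: { [B → . ( T], [B → . (], [B → . a T D], [T → . B ( a], [T → . a num D], [T' → . T] }  — shift
  I1: { [B → ( . T], [B → ( .], [B → . ( T], [B → . (], [B → . a T D], [T → . B ( a], [T → . a num D] }  — shift, reduce
  I2: { [T → B . ( a] }  — shift
  I3: { [T' → T .] }  — accept
  I4: { [B → . ( T], [B → . (], [B → . a T D], [B → a . T D], [T → . B ( a], [T → . a num D], [T → a . num D] }  — shift
  I5: { [B → . ( T], [B → . (], [B → . a T D], [B → a T . D], [D → . ( D], [D → . B T T], [D → . a] }  — shift
  I6: { [B → . ( T], [B → . (], [B → . a T D], [D → . ( D], [D → . B T T], [D → . a], [T → a num . D] }  — shift
  I7: { [B → ( . T], [B → ( .], [B → . ( T], [B → . (], [B → . a T D], [D → ( . D], [D → . ( D], [D → . B T T], [D → . a], [T → . B ( a], [T → . a num D] }  — shift, reduce
  I8: { [B → . ( T], [B → . (], [B → . a T D], [D → B . T T], [T → . B ( a], [T → . a num D] }  — shift
  I9: { [T → a num D .] }  — reduce
  I10: { [B → . ( T], [B → . (], [B → . a T D], [B → a . T D], [D → a .], [T → . B ( a], [T → . a num D] }  — shift, reduce
  I11: { [B → . ( T], [B → . (], [B → . a T D], [D → B T . T], [T → . B ( a], [T → . a num D] }  — shift
  I12: { [D → B T T .] }  — reduce
  I13: { [B → . ( T], [B → . (], [B → . a T D], [D → B . T T], [T → . B ( a], [T → . a num D], [T → B . ( a] }  — shift
  I14: { [D → ( D .] }  — reduce
  I15: { [B → ( T .] }  — reduce
  I16: { [B → . ( T], [B → . (], [B → . a T D], [B → a . T D], [D → a .], [T → . B ( a], [T → . a num D], [T → a . num D] }  — shift, reduce
  I17: { [B → ( . T], [B → ( .], [B → . ( T], [B → . (], [B → . a T D], [T → . B ( a], [T → . a num D], [T → B ( . a] }  — shift, reduce
  I18: { [B → . ( T], [B → . (], [B → . a T D], [B → a . T D], [T → . B ( a], [T → . a num D], [T → B ( a .], [T → a . num D] }  — shift, reduce
  I19: { [B → a T D .] }  — reduce
  I20: { [T → B ( . a] }  — shift
  I21: { [T → B ( a .] }  — reduce

I1 contains reduce item [B → ( .] and shift items [B → . (], [B → . ( T], [B → . a T D], [T → . a num D] — shift-reduce conflict.
I7 contains reduce item [B → ( .] and shift items [B → . (], [B → . ( T], [B → . a T D], [D → . ( D], [D → . a], [T → . a num D] — shift-reduce conflict.
I10 contains reduce item [D → a .] and shift items [B → . (], [B → . ( T], [B → . a T D], [T → . a num D] — shift-reduce conflict.
I16 contains reduce item [D → a .] and shift items [B → . (], [B → . ( T], [B → . a T D], [T → . a num D], [T → a . num D] — shift-reduce conflict.
I17 contains reduce item [B → ( .] and shift items [B → . (], [B → . ( T], [B → . a T D], [T → B ( . a], [T → . a num D] — shift-reduce conflict.
I18 contains reduce item [T → B ( a .] and shift items [B → . (], [B → . ( T], [B → . a T D], [T → . a num D], [T → a . num D] — shift-reduce conflict.

Answer: Yes — I1: [B → ( .] vs [B → . (]; I7: [B → ( .] vs [B → . (]; I10: [D → a .] vs [B → . (]; I16: [D → a .] vs [B → . (]; I17: [B → ( .] vs [B → . (]; I18: [T → B ( a .] vs [B → . (]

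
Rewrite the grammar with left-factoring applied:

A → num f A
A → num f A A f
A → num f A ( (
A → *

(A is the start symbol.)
Left-factoring transforms A → αβ₁ | αβ₂ into A → αA' and A' → β₁ | β₂
(α is the longest common prefix among the alternatives). Repeat until
no nonterminal has two alternatives with a common prefix.

Round 1: A has alternatives sharing prefix 'num f A'. Introduce A': A → num f A A'
  Add: A' → ε
  Add: A' → A f
  Add: A' → ( (

No remaining common prefixes — done.

Resulting grammar:
A → num f A A'
A' → ε
A' → A f
A' → ( (
A → *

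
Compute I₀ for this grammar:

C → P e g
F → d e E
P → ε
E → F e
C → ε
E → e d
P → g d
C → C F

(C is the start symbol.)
First, augment the grammar with C' → C
I₀ = CLOSURE({ [C' → . C] }):
  [C' → . C] has the dot before C: add [C → . P e g], [C → .], [C → . C F]
  [C → . P e g] has the dot before P: add [P → .], [P → . g d]
No further items can be added.

I₀ = { [C → . C F], [C → . P e g], [C → .], [C' → . C], [P → . g d], [P → .] }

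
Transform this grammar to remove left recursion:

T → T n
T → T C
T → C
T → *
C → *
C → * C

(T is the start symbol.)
T → C T'
T → * T'
T' → n T'
T' → C T'
T' → ε
C → *
C → * C

T is directly left-recursive. The standard transformation for
  A → A α₁ | ... | A α_m | β₁ | ... | β_n
is
  A  → β₁ A' | ... | β_n A'
  A' → α₁ A' | ... | α_m A' | ε

T → C becomes T → C T'
T → * becomes T → * T'
T → T n becomes T' → n T'
T → T C becomes T' → C T'
Add T' → ε

Productions for other non-terminals are unchanged:
  C → *
  C → * C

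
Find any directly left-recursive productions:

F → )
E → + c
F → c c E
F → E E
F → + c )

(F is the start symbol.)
No direct left recursion

Direct left recursion occurs when N → N α for some non-terminal N (the right-hand side begins with the left-hand side itself).

F → ): starts with ')'
E → + c: starts with '+'
F → c c E: starts with c
F → E E: starts with E
F → + c ): starts with '+'

No direct left recursion found.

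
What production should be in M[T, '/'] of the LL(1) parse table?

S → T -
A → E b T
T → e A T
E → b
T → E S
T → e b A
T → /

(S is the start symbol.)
To find M[T, '/'], we find productions for T where '/' is in the predict set (PREDICT(N → α) = (FIRST(α) \ {ε}) ∪ (FOLLOW(N) if α ⇒* ε)).

Relevant sets:
  FIRST(E) = { 'b' }

T → e A T: PREDICT = { 'e' }
T → E S: PREDICT = { 'b' }
T → e b A: PREDICT = { 'e' }
T → /: PREDICT = { '/' }
  '/' is in predict set, so this production goes in M[T, '/']

M[T, '/'] = T → /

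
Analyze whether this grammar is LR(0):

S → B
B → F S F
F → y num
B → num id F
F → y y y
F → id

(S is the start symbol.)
Yes, the grammar is LR(0)

A grammar is LR(0) if no state in the canonical LR(0) collection has:
  - both a shift item (dot before a terminal) and a complete item (shift-reduce conflict), or
  - two or more complete items (reduce-reduce conflict; the accept item [S' → S .] counts as a complete item here).

Augment with S' → S and build the canonical LR(0) collection (I0 = CLOSURE({[S' → . S]}), then GOTO on every symbol after a dot until no new states appear). It has 14 states:
  I0: { [B → . F S F], [B → . num id F], [F → . id], [F → . y num], [F → . y y y], [S → . B], [S' → . S] }  — shift
  I1: { [S → B .] }  — reduce
  I2: { [B → . F S F], [B → . num id F], [B → F . S F], [F → . id], [F → . y num], [F → . y y y], [S → . B] }  — shift
  I3: { [S' → S .] }  — accept
  I4: { [F → id .] }  — reduce
  I5: { [B → num . id F] }  — shift
  I6: { [F → y . num], [F → y . y y] }  — shift
  I7: { [F → y num .] }  — reduce
  I8: { [F → y y . y] }  — shift
  I9: { [F → y y y .] }  — reduce
  I10: { [B → num id . F], [F → . id], [F → . y num], [F → . y y y] }  — shift
  I11: { [B → num id F .] }  — reduce
  I12: { [B → F S . F], [F → . id], [F → . y num], [F → . y y y] }  — shift
  I13: { [B → F S F .] }  — reduce

Every state is either a pure shift/goto state or contains exactly one complete item and nothing to shift — no conflicts. The grammar is LR(0).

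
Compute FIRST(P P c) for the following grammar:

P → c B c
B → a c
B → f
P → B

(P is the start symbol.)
{ 'a', 'c', 'f' }

FIRST sets of the non-terminals involved (from the grammar, by fixed-point iteration):
  FIRST(P) = { 'a', 'c', 'f' }

To compute FIRST(P P c), process the symbols left to right:
Symbol P is a non-terminal. Add FIRST(P) \ {ε} = { 'a', 'c', 'f' }
P is not nullable (ε ∉ FIRST(P)), so stop here.
FIRST(P P c) = { 'a', 'c', 'f' }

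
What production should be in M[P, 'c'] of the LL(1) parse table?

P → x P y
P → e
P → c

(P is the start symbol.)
P → c

To find M[P, 'c'], we find productions for P where 'c' is in the predict set (PREDICT(N → α) = (FIRST(α) \ {ε}) ∪ (FOLLOW(N) if α ⇒* ε)).

P → x P y: PREDICT = { 'x' }
P → e: PREDICT = { 'e' }
P → c: PREDICT = { 'c' }
  'c' is in predict set, so this production goes in M[P, 'c']

M[P, 'c'] = P → c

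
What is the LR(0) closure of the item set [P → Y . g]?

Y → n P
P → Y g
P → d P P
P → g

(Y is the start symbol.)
To compute CLOSURE, for each item [A → α.Bβ] where B is a non-terminal, add [B → .γ] for all productions B → γ; repeat for the newly added items until nothing changes.

Start with: [P → Y . g]
The dot precedes the terminal g, so nothing is added.

CLOSURE = { [P → Y . g] }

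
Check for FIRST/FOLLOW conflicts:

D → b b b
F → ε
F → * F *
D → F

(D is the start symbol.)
A FIRST/FOLLOW conflict occurs when a non-terminal N has a nullable alternative N → β (β ⇒* ε) and another alternative N → α with FIRST(α) ∩ FOLLOW(N) ≠ ∅: on such a lookahead the parser cannot decide between expanding α and letting N vanish via β.

Nullable non-terminals: D, F.
FIRST sets used below: FIRST(F) = { '*', ε }

D: nullable alternative(s) D → F; FOLLOW(D) = { $ }
  D → b b b: FIRST \ {ε} = { 'b' } — disjoint from FOLLOW(D)
  D → F: FIRST \ {ε} = { '*' } — this is the only nullable alternative, skip

F: nullable alternative(s) F → ε; FOLLOW(F) = { $, '*' }
  F → ε: FIRST \ {ε} = { } — this is the only nullable alternative, skip
  F → * F *: FIRST \ {ε} = { '*' } — overlaps FOLLOW(F) on { '*' }: CONFLICT

So the grammar has 1 FIRST/FOLLOW conflict (marked CONFLICT above).

Answer: Yes. F → '*' F '*' with FOLLOW(F) on { '*' }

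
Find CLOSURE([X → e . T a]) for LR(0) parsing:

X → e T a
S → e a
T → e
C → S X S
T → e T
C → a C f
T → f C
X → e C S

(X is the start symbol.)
{ [T → . e T], [T → . e], [T → . f C], [X → e . T a] }

Start with: [X → e . T a]
  [X → e . T a] has the dot before T: add [T → . e], [T → . e T], [T → . f C]
No further items can be added.

CLOSURE = { [T → . e T], [T → . e], [T → . f C], [X → e . T a] }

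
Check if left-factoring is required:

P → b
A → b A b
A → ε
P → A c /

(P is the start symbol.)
No, left-factoring is not needed

Left-factoring is needed when two productions for the same non-terminal
share a common prefix on the right-hand side.

Productions for P:
  P → b
  P → A c /
Productions for A:
  A → b A b
  A → ε

No common prefixes found.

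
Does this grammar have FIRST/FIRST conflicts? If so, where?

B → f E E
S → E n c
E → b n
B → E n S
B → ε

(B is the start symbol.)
A FIRST/FIRST conflict occurs when two productions N → α and N → β for the same non-terminal have FIRST(α) ∩ FIRST(β) ≠ ∅ (with ε ∈ FIRST of a nullable right-hand side, so two nullable alternatives also conflict).

FIRST sets of the non-terminals at (or reachable through a nullable prefix from) the front of some alternative:
  FIRST(E) = { 'b' }

Productions for B:
  B → f E E: FIRST = { 'f' }
  B → E n S: FIRST = { 'b' }
  B → ε: FIRST = { ε }
S, E have only one production, so no FIRST/FIRST conflict is possible there.

All alternatives of each non-terminal have pairwise disjoint FIRST sets.

Answer: No FIRST/FIRST conflicts.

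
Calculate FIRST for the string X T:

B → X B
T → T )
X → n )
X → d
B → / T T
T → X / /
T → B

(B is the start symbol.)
FIRST sets of the non-terminals involved (from the grammar, by fixed-point iteration):
  FIRST(X) = { 'd', 'n' }

To compute FIRST(X T), process the symbols left to right:
Symbol X is a non-terminal. Add FIRST(X) \ {ε} = { 'd', 'n' }
X is not nullable (ε ∉ FIRST(X)), so stop here.
FIRST(X T) = { 'd', 'n' }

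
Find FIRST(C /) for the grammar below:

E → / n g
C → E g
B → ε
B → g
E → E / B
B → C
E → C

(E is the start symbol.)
FIRST sets of the non-terminals involved (from the grammar, by fixed-point iteration):
  FIRST(C) = { '/' }

To compute FIRST(C /), process the symbols left to right:
Symbol C is a non-terminal. Add FIRST(C) \ {ε} = { '/' }
C is not nullable (ε ∉ FIRST(C)), so stop here.
FIRST(C /) = { '/' }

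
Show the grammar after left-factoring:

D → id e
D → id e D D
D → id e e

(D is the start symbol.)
Left-factoring transforms A → αβ₁ | αβ₂ into A → αA' and A' → β₁ | β₂
(α is the longest common prefix among the alternatives). Repeat until
no nonterminal has two alternatives with a common prefix.

Round 1: D has alternatives sharing prefix 'id e'. Introduce D': D → id e D'
  Add: D' → ε
  Add: D' → D D
  Add: D' → e

No remaining common prefixes — done.

Resulting grammar:
D → id e D'
D' → ε
D' → D D
D' → e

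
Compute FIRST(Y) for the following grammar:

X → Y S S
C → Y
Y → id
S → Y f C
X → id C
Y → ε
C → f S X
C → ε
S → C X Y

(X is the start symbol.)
From Y → id:
  - id is a terminal: add 'id' and stop
From Y → ε:
  - ε-production, so ε ∈ FIRST(Y)

Collecting: FIRST(Y) = { 'id', ε }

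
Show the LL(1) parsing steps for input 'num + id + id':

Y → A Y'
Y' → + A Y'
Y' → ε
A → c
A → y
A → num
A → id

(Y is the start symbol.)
Stack is shown with the top on the left.

Stack     Input            Action
---------------------------------
Y $       num + id + id $  output Y → A Y'
A Y' $    num + id + id $  output A → num
num Y' $  num + id + id $  match 'num'
Y' $      + id + id $      output Y' → + A Y'
+ A Y' $  + id + id $      match '+'
A Y' $    id + id $        output A → id
id Y' $   id + id $        match 'id'
Y' $      + id $           output Y' → + A Y'
+ A Y' $  + id $           match '+'
A Y' $    id $             output A → id
id Y' $   id $             match 'id'
Y' $      $                output Y' → ε
$         $                accept

The string is accepted.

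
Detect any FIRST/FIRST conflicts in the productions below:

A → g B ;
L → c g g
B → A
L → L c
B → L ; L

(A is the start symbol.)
A FIRST/FIRST conflict occurs when two productions N → α and N → β for the same non-terminal have FIRST(α) ∩ FIRST(β) ≠ ∅ (with ε ∈ FIRST of a nullable right-hand side, so two nullable alternatives also conflict).

FIRST sets of the non-terminals at (or reachable through a nullable prefix from) the front of some alternative:
  FIRST(L) = { 'c' }
  FIRST(A) = { 'g' }

Productions for L:
  L → c g g: FIRST = { 'c' }
  L → L c: FIRST = { 'c' }
Productions for B:
  B → A: FIRST = { 'g' }
  B → L ; L: FIRST = { 'c' }
A has only one production, so no FIRST/FIRST conflict is possible there.

Conflict for L: L → c g g and L → L c
  Overlap: { 'c' }

Answer: Yes. L → c g g / L → L c on { 'c' }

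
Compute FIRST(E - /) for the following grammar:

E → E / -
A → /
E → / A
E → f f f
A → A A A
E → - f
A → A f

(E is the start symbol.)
FIRST sets of the non-terminals involved (from the grammar, by fixed-point iteration):
  FIRST(E) = { '-', '/', 'f' }

To compute FIRST(E - /), process the symbols left to right:
Symbol E is a non-terminal. Add FIRST(E) \ {ε} = { '-', '/', 'f' }
E is not nullable (ε ∉ FIRST(E)), so stop here.
FIRST(E - /) = { '-', '/', 'f' }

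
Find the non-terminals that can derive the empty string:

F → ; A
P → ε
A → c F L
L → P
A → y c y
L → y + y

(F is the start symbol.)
ε-productions: P → ε
So P is immediately nullable.
L → P: every symbol on the right is nullable, so L is nullable too.
No further non-terminal can be added: every production for the remaining non-terminals contains a terminal or a non-nullable non-terminal.
Nullable = { 'L', 'P' }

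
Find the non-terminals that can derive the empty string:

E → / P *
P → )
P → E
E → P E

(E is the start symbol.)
There are no ε-productions, so no non-terminal can derive ε.
No non-terminals are nullable.

Answer: None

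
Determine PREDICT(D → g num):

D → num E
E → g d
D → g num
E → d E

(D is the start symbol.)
PREDICT(D → g num) = (FIRST(RHS) \ {ε}) ∪ (FOLLOW(D) if ε ∈ FIRST(RHS), i.e. RHS ⇒* ε)
FIRST(g num) = { 'g' }
ε ∉ FIRST(g num), so FOLLOW(D) is not added.
PREDICT(D → g num) = { 'g' }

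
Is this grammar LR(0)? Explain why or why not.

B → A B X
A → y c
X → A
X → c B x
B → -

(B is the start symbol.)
Augment with B' → B and build the canonical LR(0) collection (I0 = CLOSURE({[B' → . B]}), then GOTO on every symbol after a dot until no new states appear). It has 12 states:
  I0: { [A → . y c], [B → . -], [B → . A B X], [B' → . B] }  — shift
  I1: { [B → - .] }  — reduce
  I2: { [A → . y c], [B → . -], [B → . A B X], [B → A . B X] }  — shift
  I3: { [B' → B .] }  — accept
  I4: { [A → y . c] }  — shift
  I5: { [A → y c .] }  — reduce
  I6: { [A → . y c], [B → A B . X], [X → . A], [X → . c B x] }  — shift
  I7: { [X → A .] }  — reduce
  I8: { [B → A B X .] }  — reduce
  I9: { [A → . y c], [B → . -], [B → . A B X], [X → c . B x] }  — shift
  I10: { [X → c B . x] }  — shift
  I11: { [X → c B x .] }  — reduce

Every state is either a pure shift/goto state or contains exactly one complete item and nothing to shift — no conflicts. The grammar is LR(0).

Answer: Yes, the grammar is LR(0)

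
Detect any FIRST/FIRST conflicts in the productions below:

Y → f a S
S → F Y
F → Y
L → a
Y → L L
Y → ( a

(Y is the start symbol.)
A FIRST/FIRST conflict occurs when two productions N → α and N → β for the same non-terminal have FIRST(α) ∩ FIRST(β) ≠ ∅ (with ε ∈ FIRST of a nullable right-hand side, so two nullable alternatives also conflict).

FIRST sets of the non-terminals at (or reachable through a nullable prefix from) the front of some alternative:
  FIRST(L) = { 'a' }

Productions for Y:
  Y → f a S: FIRST = { 'f' }
  Y → L L: FIRST = { 'a' }
  Y → ( a: FIRST = { '(' }
S, F, L have only one production, so no FIRST/FIRST conflict is possible there.

All alternatives of each non-terminal have pairwise disjoint FIRST sets.

Answer: No FIRST/FIRST conflicts.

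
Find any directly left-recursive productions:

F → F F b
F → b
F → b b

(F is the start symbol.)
Direct left recursion occurs when N → N α for some non-terminal N (the right-hand side begins with the left-hand side itself).

F → F F b: LEFT RECURSIVE (starts with F)
F → b: starts with b
F → b b: starts with b

The grammar has direct left recursion on: F.

Answer: Yes, F is left-recursive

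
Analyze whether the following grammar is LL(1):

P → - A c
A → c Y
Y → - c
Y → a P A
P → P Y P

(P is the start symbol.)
A grammar is LL(1) if for each non-terminal N with multiple productions, the predict sets of those productions are pairwise disjoint, where PREDICT(N → α) = (FIRST(α) \ {ε}) ∪ (FOLLOW(N) if α ⇒* ε).

Relevant sets:
  FIRST(P) = { '-' }

For P:
  PREDICT(P → '-' A c) = { '-' }
  PREDICT(P → P Y P) = { '-' }
For Y:
  PREDICT(Y → '-' c) = { '-' }
  PREDICT(Y → a P A) = { 'a' }
A has a single production, so nothing to check there.

Conflict found: Predict set conflict for P: { '-' }
The grammar is NOT LL(1).

Answer: No. Predict set conflict for P: { '-' }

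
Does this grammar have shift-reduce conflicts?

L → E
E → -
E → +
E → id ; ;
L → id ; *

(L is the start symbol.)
A shift-reduce conflict occurs when an LR(0) state has both:
  - a complete (reduce) item [A → α .] (dot at the end), and
  - a shift item [B → β . c γ] (dot before a terminal).

Augment with L' → L and build the canonical LR(0) collection (I0 = CLOSURE({[L' → . L]}), then GOTO on every symbol after a dot until no new states appear). It has 9 states:
  I0: { [E → . +], [E → . -], [E → . id ; ;], [L → . E], [L → . id ; *], [L' → . L] }  — shift
  I1: { [E → + .] }  — reduce
  I2: { [E → - .] }  — reduce
  I3: { [L → E .] }  — reduce
  I4: { [L' → L .] }  — accept
  I5: { [E → id . ; ;], [L → id . ; *] }  — shift
  I6: { [E → id ; . ;], [L → id ; . *] }  — shift
  I7: { [L → id ; * .] }  — reduce
  I8: { [E → id ; ; .] }  — reduce

No state contains both a complete item and a shift item.

Answer: No shift-reduce conflicts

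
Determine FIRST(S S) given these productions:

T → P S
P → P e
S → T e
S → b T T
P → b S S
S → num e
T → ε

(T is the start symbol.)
FIRST sets of the non-terminals involved (from the grammar, by fixed-point iteration):
  FIRST(S) = { 'b', 'e', 'num' }

To compute FIRST(S S), process the symbols left to right:
Symbol S is a non-terminal. Add FIRST(S) \ {ε} = { 'b', 'e', 'num' }
S is not nullable (ε ∉ FIRST(S)), so stop here.
FIRST(S S) = { 'b', 'e', 'num' }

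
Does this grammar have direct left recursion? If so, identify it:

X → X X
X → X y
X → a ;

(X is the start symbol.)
Yes, X is left-recursive

X → X X: LEFT RECURSIVE (starts with X)
X → X y: LEFT RECURSIVE (starts with X)
X → a ;: starts with a

The grammar has direct left recursion on: X.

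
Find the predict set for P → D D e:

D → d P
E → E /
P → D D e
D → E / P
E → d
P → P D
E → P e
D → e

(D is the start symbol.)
PREDICT(P → D D e) = (FIRST(RHS) \ {ε}) ∪ (FOLLOW(P) if ε ∈ FIRST(RHS), i.e. RHS ⇒* ε)
FIRST(D) = { 'd', 'e' }
FIRST(D D e) = { 'd', 'e' }
ε ∉ FIRST(D D e), so FOLLOW(P) is not added.
PREDICT(P → D D e) = { 'd', 'e' }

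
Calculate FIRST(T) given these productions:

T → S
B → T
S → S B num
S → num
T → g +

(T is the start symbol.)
{ 'g', 'num' }

To compute FIRST(T), examine every production with T on the left-hand side, reading each right-hand side left to right until a non-nullable symbol is reached.

FIRST sets of the other non-terminals involved (by the same procedure, iterated to a fixed point):
  FIRST(S) = { 'num' }

From T → S:
  - S is a non-terminal: add FIRST(S) \ {ε} = { 'num' }
    S is not nullable, so stop
From T → g +:
  - g is a terminal: add 'g' and stop

Collecting: FIRST(T) = { 'g', 'num' }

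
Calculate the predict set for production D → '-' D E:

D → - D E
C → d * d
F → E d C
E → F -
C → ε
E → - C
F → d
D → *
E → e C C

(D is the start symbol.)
PREDICT(D → '-' D E) = (FIRST(RHS) \ {ε}) ∪ (FOLLOW(D) if ε ∈ FIRST(RHS), i.e. RHS ⇒* ε)
FIRST('-' D E) = { '-' }
ε ∉ FIRST('-' D E), so FOLLOW(D) is not added.
PREDICT(D → '-' D E) = { '-' }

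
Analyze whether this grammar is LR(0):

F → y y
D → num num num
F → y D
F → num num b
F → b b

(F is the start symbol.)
Yes, the grammar is LR(0)

A grammar is LR(0) if no state in the canonical LR(0) collection has:
  - both a shift item (dot before a terminal) and a complete item (shift-reduce conflict), or
  - two or more complete items (reduce-reduce conflict; the accept item [F' → F .] counts as a complete item here).

Augment with F' → F and build the canonical LR(0) collection (I0 = CLOSURE({[F' → . F]}), then GOTO on every symbol after a dot until no new states appear). It has 13 states:
  I0: { [F → . b b], [F → . num num b], [F → . y D], [F → . y y], [F' → . F] }  — shift
  I1: { [F' → F .] }  — accept
  I2: { [F → b . b] }  — shift
  I3: { [F → num . num b] }  — shift
  I4: { [D → . num num num], [F → y . D], [F → y . y] }  — shift
  I5: { [F → y D .] }  — reduce
  I6: { [D → num . num num] }  — shift
  I7: { [F → y y .] }  — reduce
  I8: { [D → num num . num] }  — shift
  I9: { [D → num num num .] }  — reduce
  I10: { [F → num num . b] }  — shift
  I11: { [F → num num b .] }  — reduce
  I12: { [F → b b .] }  — reduce

Every state is either a pure shift/goto state or contains exactly one complete item and nothing to shift — no conflicts. The grammar is LR(0).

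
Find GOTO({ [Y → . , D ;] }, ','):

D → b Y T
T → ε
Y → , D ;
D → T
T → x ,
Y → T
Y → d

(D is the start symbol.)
GOTO(I, ',') = CLOSURE({ [A → αX.β] : [A → α.Xβ] ∈ I, X = ',' })

Items with dot before ',', with the dot advanced:
  [Y → . , D ;] → [Y → , . D ;]
Closure of the advanced items:
  [Y → , . D ;] has the dot before D: add [D → . b Y T], [D → . T]
  [D → . T] has the dot before T: add [T → .], [T → . x ,]

GOTO = { [D → . T], [D → . b Y T], [T → . x ,], [T → .], [Y → , . D ;] }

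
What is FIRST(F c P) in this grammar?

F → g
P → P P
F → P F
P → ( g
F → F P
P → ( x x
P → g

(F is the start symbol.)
FIRST sets of the non-terminals involved (from the grammar, by fixed-point iteration):
  FIRST(F) = { '(', 'g' }

To compute FIRST(F c P), process the symbols left to right:
Symbol F is a non-terminal. Add FIRST(F) \ {ε} = { '(', 'g' }
F is not nullable (ε ∉ FIRST(F)), so stop here.
FIRST(F c P) = { '(', 'g' }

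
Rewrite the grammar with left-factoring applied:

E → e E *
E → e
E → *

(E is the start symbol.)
E → e E'
E' → E *
E' → ε
E → *

Left-factoring transforms A → αβ₁ | αβ₂ into A → αA' and A' → β₁ | β₂
(α is the longest common prefix among the alternatives). Repeat until
no nonterminal has two alternatives with a common prefix.

Round 1: E has alternatives sharing prefix 'e'. Introduce E': E → e E'
  Add: E' → E *
  Add: E' → ε

No remaining common prefixes — done.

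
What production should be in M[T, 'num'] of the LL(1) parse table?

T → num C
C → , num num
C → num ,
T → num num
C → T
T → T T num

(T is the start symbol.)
To find M[T, 'num'], we find productions for T where 'num' is in the predict set (PREDICT(N → α) = (FIRST(α) \ {ε}) ∪ (FOLLOW(N) if α ⇒* ε)).

Relevant sets:
  FIRST(T) = { 'num' }

T → num C: PREDICT = { 'num' }
  'num' is in predict set, so this production goes in M[T, 'num']
T → num num: PREDICT = { 'num' }
  'num' is in predict set, so this production goes in M[T, 'num']
T → T T num: PREDICT = { 'num' }
  'num' is in predict set, so this production goes in M[T, 'num']

M[T, 'num'] = T → num C, T → num num, T → T T num  (a multiply-defined cell — the grammar is not LL(1))

Answer: T → num C, T → num num, T → T T num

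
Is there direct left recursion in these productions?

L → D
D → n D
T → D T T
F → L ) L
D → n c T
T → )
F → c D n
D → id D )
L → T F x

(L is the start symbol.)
No direct left recursion

L → D: starts with D
D → n D: starts with n
T → D T T: starts with D
F → L ) L: starts with L
D → n c T: starts with n
T → ): starts with ')'
F → c D n: starts with c
D → id D ): starts with id
L → T F x: starts with T

No direct left recursion found.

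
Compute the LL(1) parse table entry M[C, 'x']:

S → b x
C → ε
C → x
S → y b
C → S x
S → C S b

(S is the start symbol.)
To find M[C, 'x'], we find productions for C where 'x' is in the predict set (PREDICT(N → α) = (FIRST(α) \ {ε}) ∪ (FOLLOW(N) if α ⇒* ε)).

Relevant sets:
  FIRST(S) = { 'b', 'x', 'y' }
  FOLLOW(C) = { 'b', 'x', 'y' }

C → ε: PREDICT = { 'b', 'x', 'y' }
  'x' is in predict set, so this production goes in M[C, 'x']
C → x: PREDICT = { 'x' }
  'x' is in predict set, so this production goes in M[C, 'x']
C → S x: PREDICT = { 'b', 'x', 'y' }
  'x' is in predict set, so this production goes in M[C, 'x']

M[C, 'x'] = C → ε, C → x, C → S x  (a multiply-defined cell — the grammar is not LL(1))

Answer: C → ε, C → x, C → S x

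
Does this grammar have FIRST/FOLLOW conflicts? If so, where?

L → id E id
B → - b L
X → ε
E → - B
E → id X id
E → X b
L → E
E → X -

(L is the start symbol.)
No FIRST/FOLLOW conflicts.

Nullable non-terminals: X.
X has a nullable alternative but only one production, so nothing to check.

B, E, L have no nullable alternative, so no FIRST/FOLLOW check is needed there.

No FIRST/FOLLOW conflicts found.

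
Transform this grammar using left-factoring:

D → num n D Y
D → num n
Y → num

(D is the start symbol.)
D → num n D'
D' → D Y
D' → ε
Y → num

Left-factoring transforms A → αβ₁ | αβ₂ into A → αA' and A' → β₁ | β₂
(α is the longest common prefix among the alternatives). Repeat until
no nonterminal has two alternatives with a common prefix.

Round 1: D has alternatives sharing prefix 'num n'. Introduce D': D → num n D'
  Add: D' → D Y
  Add: D' → ε

No remaining common prefixes — done.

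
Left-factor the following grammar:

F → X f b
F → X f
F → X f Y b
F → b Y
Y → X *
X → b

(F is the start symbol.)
Left-factoring transforms A → αβ₁ | αβ₂ into A → αA' and A' → β₁ | β₂
(α is the longest common prefix among the alternatives). Repeat until
no nonterminal has two alternatives with a common prefix.

Round 1: F has alternatives sharing prefix 'X f'. Introduce F': F → X f F'
  Add: F' → b
  Add: F' → ε
  Add: F' → Y b

No remaining common prefixes — done.

Resulting grammar:
F → X f F'
F' → b
F' → ε
F' → Y b
F → b Y
Y → X *
X → b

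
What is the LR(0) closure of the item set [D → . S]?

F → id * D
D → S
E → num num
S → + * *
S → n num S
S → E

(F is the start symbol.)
To compute CLOSURE, for each item [A → α.Bβ] where B is a non-terminal, add [B → .γ] for all productions B → γ; repeat for the newly added items until nothing changes.

Start with: [D → . S]
  [D → . S] has the dot before S: add [S → . + * *], [S → . n num S], [S → . E]
  [S → . E] has the dot before E: add [E → . num num]
No further items can be added.

CLOSURE = { [D → . S], [E → . num num], [S → . + * *], [S → . E], [S → . n num S] }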